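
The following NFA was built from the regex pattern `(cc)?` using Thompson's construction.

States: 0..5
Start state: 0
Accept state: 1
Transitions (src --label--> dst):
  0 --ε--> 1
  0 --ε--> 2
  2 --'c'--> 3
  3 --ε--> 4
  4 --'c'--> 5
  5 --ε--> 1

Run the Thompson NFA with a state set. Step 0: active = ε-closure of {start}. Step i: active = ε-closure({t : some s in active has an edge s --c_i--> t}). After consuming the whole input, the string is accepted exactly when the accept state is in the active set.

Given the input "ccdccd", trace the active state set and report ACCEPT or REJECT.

Answer: REJECT

Derivation:
S₀ = ε-closure({0}) = {0,1,2}
'c' @ 1: {3,4}
'c' @ 2: {1,5}  [accepting]
'd' @ 3: {}  — state set empty
rest 'ccd' ignored (set empty)
after full input: {}  (accept=1 not in)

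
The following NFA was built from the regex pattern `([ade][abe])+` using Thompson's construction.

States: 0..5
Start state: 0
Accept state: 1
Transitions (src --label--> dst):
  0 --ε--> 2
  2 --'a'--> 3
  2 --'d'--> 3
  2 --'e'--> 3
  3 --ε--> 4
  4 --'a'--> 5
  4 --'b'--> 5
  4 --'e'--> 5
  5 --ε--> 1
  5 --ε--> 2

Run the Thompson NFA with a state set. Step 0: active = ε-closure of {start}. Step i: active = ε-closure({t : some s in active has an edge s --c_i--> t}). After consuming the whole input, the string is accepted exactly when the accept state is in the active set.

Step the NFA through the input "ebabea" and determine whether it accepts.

S₀ = ε-closure({0}) = {0,2}
'e' @ 1: {3,4}
'b' @ 2: {1,2,5}  (accept∈set)
'a' @ 3: {3,4}
'b' @ 4: {1,2,5}  (accept∈set)
'e' @ 5: {3,4}
'a' @ 6: {1,2,5}  (accept∈set)
after full input: {1,2,5}  (accept=1 in)

Answer: ACCEPT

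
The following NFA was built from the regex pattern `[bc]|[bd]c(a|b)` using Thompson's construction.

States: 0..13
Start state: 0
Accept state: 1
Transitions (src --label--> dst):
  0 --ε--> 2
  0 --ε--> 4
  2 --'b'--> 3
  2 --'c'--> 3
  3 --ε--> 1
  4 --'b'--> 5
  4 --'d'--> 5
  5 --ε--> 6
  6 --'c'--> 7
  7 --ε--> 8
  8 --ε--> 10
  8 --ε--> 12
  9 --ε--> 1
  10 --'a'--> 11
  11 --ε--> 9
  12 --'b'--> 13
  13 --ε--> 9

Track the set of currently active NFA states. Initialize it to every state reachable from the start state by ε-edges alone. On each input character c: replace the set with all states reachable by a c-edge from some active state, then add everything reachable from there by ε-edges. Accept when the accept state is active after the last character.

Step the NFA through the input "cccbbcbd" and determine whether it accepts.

Answer: REJECT

Derivation:
start: ε-closure({0}) = {0,2,4}
'c' @ 1: {1,3}  [accepting]
'c' @ 2: {}  — no active states
rest 'cbbcbd' ignored (set empty)
after full input: {}  (accept=1 not in)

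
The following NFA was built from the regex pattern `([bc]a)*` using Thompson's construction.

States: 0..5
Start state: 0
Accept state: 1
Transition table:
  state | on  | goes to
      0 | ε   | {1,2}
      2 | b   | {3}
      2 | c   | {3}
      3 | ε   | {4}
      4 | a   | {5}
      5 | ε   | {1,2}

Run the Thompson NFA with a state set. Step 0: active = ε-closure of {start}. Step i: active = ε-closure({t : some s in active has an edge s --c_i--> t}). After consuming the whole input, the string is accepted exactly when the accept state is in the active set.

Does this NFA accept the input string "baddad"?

Answer: REJECT

Derivation:
S₀ = ε-closure({0}) = {0,1,2}
'b' @ 1: {3,4}
'a' @ 2: {1,2,5}  [accepting]
'd' @ 3: {}  — no active states
rest 'dad' ignored (set empty)
end set {} — state 1 not in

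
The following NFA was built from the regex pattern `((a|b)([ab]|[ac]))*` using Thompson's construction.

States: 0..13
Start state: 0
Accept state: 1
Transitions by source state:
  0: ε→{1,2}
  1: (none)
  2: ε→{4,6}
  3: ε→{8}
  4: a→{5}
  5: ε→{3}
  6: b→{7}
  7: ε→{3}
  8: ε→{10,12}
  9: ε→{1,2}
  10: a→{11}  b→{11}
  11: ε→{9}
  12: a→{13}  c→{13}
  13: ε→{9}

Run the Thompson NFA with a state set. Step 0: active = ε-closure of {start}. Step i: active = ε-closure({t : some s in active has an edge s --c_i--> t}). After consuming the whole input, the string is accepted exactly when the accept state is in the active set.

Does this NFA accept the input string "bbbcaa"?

Answer: ACCEPT

Derivation:
S₀ = ε-closure({0}) = {0,1,2,4,6}
'b' @ 1: {3,7,8,10,12}
'b' @ 2: {1,2,4,6,9,11}  ✓accept
'b' @ 3: {3,7,8,10,12}
'c' @ 4: {1,2,4,6,9,13}  ✓accept
'a' @ 5: {3,5,8,10,12}
'a' @ 6: {1,2,4,6,9,11,13}  ✓accept
end set {1,2,4,6,9,11,13} — state 1 in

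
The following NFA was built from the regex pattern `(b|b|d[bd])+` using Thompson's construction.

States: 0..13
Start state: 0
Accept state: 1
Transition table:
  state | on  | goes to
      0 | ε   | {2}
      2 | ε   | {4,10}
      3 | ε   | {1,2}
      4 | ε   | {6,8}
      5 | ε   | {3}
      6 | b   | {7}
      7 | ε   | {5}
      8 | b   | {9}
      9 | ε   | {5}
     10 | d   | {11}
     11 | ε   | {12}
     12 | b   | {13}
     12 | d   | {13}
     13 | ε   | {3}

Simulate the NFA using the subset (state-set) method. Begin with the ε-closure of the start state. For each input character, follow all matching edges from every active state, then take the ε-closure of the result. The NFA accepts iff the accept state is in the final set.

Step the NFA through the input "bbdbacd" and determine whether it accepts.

start: ε-closure({0}) = {0,2,4,6,8,10}
'b' @ 1: {1,2,3,4,5,6,7,8,9,10}  [accepting]
'b' @ 2: {1,2,3,4,5,6,7,8,9,10}  [accepting]
'd' @ 3: {11,12}
'b' @ 4: {1,2,3,4,6,8,10,13}  [accepting]
'a' @ 5: {}  — state set empty
rest 'cd' ignored (set empty)
end set {} — state 1 not in

Answer: REJECT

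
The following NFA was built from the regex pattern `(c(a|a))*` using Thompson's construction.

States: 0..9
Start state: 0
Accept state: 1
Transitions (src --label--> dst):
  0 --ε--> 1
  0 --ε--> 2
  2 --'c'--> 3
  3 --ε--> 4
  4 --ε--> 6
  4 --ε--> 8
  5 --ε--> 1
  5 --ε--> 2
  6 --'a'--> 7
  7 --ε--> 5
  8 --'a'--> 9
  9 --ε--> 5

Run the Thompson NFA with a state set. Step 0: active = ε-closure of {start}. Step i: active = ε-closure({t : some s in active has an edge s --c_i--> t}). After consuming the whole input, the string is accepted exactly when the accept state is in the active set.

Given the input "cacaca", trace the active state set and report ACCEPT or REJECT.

S₀ = ε-closure({0}) = {0,1,2}
'c' @ 1: {3,4,6,8}
'a' @ 2: {1,2,5,7,9}  (accept∈set)
'c' @ 3: {3,4,6,8}
'a' @ 4: {1,2,5,7,9}  (accept∈set)
'c' @ 5: {3,4,6,8}
'a' @ 6: {1,2,5,7,9}  (accept∈set)
final: {1,2,5,7,9}; accept 1 in set

Answer: ACCEPT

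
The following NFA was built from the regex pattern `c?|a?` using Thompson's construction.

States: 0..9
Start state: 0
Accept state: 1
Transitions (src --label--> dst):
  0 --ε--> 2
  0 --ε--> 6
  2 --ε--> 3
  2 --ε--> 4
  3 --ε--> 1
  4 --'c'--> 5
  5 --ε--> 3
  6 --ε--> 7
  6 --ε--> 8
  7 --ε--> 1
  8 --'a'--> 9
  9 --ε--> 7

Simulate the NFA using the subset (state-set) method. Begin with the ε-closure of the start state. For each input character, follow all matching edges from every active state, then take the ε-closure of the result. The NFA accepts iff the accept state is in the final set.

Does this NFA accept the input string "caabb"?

S₀ = ε-closure({0}) = {0,1,2,3,4,6,7,8}
'c' @ 1: {1,3,5}  (accept∈set)
'a' @ 2: {}  — no active states
rest 'abb' ignored (set empty)
final: {}; accept 1 not in set

Answer: REJECT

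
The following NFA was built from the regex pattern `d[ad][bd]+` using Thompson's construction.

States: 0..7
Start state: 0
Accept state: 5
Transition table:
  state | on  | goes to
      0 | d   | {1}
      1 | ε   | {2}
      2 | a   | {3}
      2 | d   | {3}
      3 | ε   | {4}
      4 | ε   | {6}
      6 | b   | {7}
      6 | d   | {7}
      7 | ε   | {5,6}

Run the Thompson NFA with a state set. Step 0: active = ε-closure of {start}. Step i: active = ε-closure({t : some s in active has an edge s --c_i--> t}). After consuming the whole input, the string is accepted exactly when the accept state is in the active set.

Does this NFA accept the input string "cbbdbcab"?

start: ε-closure({0}) = {0}
'c' @ 1: {}  — dead — no transitions
rest 'bbdbcab' ignored (set empty)
end set {} — state 5 not in

Answer: REJECT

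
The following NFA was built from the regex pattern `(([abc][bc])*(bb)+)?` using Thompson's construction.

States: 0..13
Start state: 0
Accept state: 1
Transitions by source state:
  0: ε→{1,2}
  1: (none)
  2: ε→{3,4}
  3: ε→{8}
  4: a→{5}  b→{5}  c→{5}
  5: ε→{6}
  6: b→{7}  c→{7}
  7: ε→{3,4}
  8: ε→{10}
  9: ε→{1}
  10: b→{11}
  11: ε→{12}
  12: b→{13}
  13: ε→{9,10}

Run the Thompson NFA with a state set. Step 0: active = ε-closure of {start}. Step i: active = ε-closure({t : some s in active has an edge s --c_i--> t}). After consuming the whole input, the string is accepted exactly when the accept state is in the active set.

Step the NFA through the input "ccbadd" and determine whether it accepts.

start: ε-closure({0}) = {0,1,2,3,4,8,10}
'c' @ 1: {5,6}
'c' @ 2: {3,4,7,8,10}
'b' @ 3: {5,6,11,12}
'a' @ 4: {}  — no active states
rest 'dd' ignored (set empty)
end set {} — state 1 not in

Answer: REJECT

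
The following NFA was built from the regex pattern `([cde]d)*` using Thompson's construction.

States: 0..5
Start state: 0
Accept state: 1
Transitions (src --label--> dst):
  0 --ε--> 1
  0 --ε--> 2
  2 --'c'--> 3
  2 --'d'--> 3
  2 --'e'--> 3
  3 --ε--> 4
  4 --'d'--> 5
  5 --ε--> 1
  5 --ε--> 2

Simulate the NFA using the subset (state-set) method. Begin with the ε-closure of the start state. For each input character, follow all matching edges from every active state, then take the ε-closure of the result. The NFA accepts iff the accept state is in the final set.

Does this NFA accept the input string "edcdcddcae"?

Answer: REJECT

Steps:
initial (ε-close {0}): {0,1,2}
'e' @ 1: {3,4}
'd' @ 2: {1,2,5}  [accepting]
'c' @ 3: {3,4}
'd' @ 4: {1,2,5}  [accepting]
'c' @ 5: {3,4}
'd' @ 6: {1,2,5}  [accepting]
'd' @ 7: {3,4}
'c' @ 8: {}  — state set empty
rest 'ae' ignored (set empty)
final: {}; accept 1 not in set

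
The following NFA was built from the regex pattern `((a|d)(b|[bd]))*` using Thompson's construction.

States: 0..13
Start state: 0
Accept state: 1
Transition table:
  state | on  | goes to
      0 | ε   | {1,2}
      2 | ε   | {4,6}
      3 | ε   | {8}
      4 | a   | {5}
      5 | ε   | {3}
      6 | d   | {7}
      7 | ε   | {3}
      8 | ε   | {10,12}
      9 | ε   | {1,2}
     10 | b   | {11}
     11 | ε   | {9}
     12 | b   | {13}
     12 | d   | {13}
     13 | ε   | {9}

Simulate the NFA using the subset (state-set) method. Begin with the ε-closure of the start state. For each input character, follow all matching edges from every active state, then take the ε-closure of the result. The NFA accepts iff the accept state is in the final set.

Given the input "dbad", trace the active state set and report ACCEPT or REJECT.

Answer: ACCEPT

Trace:
start: ε-closure({0}) = {0,1,2,4,6}
'd' @ 1: {3,7,8,10,12}
'b' @ 2: {1,2,4,6,9,11,13}  (accept∈set)
'a' @ 3: {3,5,8,10,12}
'd' @ 4: {1,2,4,6,9,13}  (accept∈set)
end set {1,2,4,6,9,13} — state 1 in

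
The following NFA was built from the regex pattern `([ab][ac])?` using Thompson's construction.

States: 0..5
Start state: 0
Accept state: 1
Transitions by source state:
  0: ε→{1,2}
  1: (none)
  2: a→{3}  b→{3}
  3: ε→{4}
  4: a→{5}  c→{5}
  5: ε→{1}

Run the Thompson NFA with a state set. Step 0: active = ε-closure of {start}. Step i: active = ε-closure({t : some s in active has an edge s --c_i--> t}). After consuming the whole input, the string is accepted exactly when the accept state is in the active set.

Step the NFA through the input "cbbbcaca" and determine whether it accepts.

Answer: REJECT

Derivation:
start: ε-closure({0}) = {0,1,2}
'c' @ 1: {}  — no active states
rest 'bbbcaca' ignored (set empty)
after full input: {}  (accept=1 not in)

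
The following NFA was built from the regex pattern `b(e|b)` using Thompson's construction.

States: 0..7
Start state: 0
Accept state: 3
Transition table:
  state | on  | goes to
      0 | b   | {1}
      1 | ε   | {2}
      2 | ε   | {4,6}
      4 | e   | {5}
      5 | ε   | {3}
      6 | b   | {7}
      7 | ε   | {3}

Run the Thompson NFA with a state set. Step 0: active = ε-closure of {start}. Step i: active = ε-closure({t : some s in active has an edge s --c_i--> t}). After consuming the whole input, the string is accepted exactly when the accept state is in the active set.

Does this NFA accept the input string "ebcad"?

start: ε-closure({0}) = {0}
'e' @ 1: {}  — dead — no transitions
rest 'bcad' ignored (set empty)
end set {} — state 3 not in

Answer: REJECT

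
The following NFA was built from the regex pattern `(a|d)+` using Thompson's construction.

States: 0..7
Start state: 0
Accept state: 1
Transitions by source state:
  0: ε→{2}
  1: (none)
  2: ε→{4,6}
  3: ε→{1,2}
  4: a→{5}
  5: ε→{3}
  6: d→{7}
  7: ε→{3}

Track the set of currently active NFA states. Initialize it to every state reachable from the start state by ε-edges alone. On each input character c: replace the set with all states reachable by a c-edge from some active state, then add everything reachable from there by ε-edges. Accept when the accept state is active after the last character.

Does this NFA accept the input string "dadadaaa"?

start: ε-closure({0}) = {0,2,4,6}
'd' @ 1: {1,2,3,4,6,7}  (accept∈set)
'a' @ 2: {1,2,3,4,5,6}  (accept∈set)
'd' @ 3: {1,2,3,4,6,7}  (accept∈set)
'a' @ 4: {1,2,3,4,5,6}  (accept∈set)
'd' @ 5: {1,2,3,4,6,7}  (accept∈set)
'a' @ 6: {1,2,3,4,5,6}  (accept∈set)
'a' @ 7: {1,2,3,4,5,6}  (accept∈set)
'a' @ 8: {1,2,3,4,5,6}  (accept∈set)
end set {1,2,3,4,5,6} — state 1 in

Answer: ACCEPT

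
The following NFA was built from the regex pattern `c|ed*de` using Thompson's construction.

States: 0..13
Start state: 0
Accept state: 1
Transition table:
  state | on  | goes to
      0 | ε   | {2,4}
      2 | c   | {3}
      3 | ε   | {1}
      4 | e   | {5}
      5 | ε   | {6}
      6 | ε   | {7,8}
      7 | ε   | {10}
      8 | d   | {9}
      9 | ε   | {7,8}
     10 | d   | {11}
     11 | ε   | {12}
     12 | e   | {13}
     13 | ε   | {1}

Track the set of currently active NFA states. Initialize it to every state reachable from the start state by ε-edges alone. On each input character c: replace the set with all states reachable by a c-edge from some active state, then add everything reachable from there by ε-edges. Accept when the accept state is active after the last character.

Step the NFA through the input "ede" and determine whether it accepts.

Answer: ACCEPT

Trace:
initial (ε-close {0}): {0,2,4}
'e' @ 1: {5,6,7,8,10}
'd' @ 2: {7,8,9,10,11,12}
'e' @ 3: {1,13}  (accept∈set)
end set {1,13} — state 1 in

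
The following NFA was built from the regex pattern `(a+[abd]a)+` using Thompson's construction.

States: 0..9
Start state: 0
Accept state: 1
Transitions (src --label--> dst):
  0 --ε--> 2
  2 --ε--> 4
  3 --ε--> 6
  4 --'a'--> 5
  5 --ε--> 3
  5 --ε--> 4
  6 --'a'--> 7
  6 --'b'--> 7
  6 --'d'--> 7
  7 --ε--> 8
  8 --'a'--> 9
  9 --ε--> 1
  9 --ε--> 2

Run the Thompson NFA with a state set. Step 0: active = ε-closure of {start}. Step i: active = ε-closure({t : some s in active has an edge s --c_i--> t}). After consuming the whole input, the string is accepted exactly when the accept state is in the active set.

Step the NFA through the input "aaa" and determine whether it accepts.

initial (ε-close {0}): {0,2,4}
'a' @ 1: {3,4,5,6}
'a' @ 2: {3,4,5,6,7,8}
'a' @ 3: {1,2,3,4,5,6,7,8,9}  (accept∈set)
after full input: {1,2,3,4,5,6,7,8,9}  (accept=1 in)

Answer: ACCEPT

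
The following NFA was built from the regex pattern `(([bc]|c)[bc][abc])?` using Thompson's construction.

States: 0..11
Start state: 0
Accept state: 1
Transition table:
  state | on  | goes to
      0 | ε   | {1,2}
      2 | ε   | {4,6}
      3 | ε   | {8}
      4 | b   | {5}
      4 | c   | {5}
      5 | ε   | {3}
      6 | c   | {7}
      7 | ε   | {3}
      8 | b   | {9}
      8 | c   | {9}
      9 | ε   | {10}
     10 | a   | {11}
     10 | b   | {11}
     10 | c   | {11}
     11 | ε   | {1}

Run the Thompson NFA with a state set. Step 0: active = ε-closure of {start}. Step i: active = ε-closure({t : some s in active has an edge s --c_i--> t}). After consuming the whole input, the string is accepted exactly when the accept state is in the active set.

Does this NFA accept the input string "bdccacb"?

S₀ = ε-closure({0}) = {0,1,2,4,6}
'b' @ 1: {3,5,8}
'd' @ 2: {}  — state set empty
rest 'ccacb' ignored (set empty)
end set {} — state 1 not in

Answer: REJECT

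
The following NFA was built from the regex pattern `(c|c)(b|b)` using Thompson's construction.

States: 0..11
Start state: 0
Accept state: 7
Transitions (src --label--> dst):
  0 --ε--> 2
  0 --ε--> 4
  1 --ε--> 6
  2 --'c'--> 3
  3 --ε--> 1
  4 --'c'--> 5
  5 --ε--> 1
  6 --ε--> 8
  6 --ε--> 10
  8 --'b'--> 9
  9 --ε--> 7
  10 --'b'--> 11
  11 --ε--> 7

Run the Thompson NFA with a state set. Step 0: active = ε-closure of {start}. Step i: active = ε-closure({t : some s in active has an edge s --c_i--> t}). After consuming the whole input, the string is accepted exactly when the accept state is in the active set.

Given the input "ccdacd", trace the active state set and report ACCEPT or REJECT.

initial (ε-close {0}): {0,2,4}
'c' @ 1: {1,3,5,6,8,10}
'c' @ 2: {}  — dead — no transitions
rest 'dacd' ignored (set empty)
after full input: {}  (accept=7 not in)

Answer: REJECT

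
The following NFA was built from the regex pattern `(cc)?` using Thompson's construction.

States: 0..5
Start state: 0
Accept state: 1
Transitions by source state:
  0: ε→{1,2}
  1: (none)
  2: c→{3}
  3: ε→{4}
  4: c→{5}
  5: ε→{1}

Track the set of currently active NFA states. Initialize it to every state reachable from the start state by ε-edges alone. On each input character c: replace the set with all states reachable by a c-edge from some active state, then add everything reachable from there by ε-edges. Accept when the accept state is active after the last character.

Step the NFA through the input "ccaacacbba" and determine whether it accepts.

Answer: REJECT

Trace:
initial (ε-close {0}): {0,1,2}
'c' @ 1: {3,4}
'c' @ 2: {1,5}  (accept∈set)
'a' @ 3: {}  — no active states
rest 'acacbba' ignored (set empty)
final: {}; accept 1 not in set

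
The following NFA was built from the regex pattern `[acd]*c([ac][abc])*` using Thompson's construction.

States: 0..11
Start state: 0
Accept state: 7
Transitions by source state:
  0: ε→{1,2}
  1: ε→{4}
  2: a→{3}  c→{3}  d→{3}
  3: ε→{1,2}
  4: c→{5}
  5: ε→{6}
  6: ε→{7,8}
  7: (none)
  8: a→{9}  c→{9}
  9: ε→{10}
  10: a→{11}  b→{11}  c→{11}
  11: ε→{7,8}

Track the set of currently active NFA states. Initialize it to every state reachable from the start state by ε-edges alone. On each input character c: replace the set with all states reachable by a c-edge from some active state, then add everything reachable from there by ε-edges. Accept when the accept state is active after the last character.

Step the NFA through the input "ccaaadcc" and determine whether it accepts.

Answer: ACCEPT

Derivation:
S₀ = ε-closure({0}) = {0,1,2,4}
'c' @ 1: {1,2,3,4,5,6,7,8}  [accepting]
'c' @ 2: {1,2,3,4,5,6,7,8,9,10}  [accepting]
'a' @ 3: {1,2,3,4,7,8,9,10,11}  [accepting]
'a' @ 4: {1,2,3,4,7,8,9,10,11}  [accepting]
'a' @ 5: {1,2,3,4,7,8,9,10,11}  [accepting]
'd' @ 6: {1,2,3,4}
'c' @ 7: {1,2,3,4,5,6,7,8}  [accepting]
'c' @ 8: {1,2,3,4,5,6,7,8,9,10}  [accepting]
after full input: {1,2,3,4,5,6,7,8,9,10}  (accept=7 in)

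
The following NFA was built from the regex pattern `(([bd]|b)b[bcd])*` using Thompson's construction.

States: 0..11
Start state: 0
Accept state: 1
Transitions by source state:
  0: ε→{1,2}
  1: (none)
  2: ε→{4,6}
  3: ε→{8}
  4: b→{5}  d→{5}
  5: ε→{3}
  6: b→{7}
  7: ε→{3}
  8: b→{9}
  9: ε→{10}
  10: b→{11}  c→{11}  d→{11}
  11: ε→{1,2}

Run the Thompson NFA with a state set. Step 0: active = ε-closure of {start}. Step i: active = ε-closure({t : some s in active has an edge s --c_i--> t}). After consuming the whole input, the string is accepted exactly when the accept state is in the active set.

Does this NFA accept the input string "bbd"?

Answer: ACCEPT

Trace:
initial (ε-close {0}): {0,1,2,4,6}
'b' @ 1: {3,5,7,8}
'b' @ 2: {9,10}
'd' @ 3: {1,2,4,6,11}  [accepting]
final: {1,2,4,6,11}; accept 1 in set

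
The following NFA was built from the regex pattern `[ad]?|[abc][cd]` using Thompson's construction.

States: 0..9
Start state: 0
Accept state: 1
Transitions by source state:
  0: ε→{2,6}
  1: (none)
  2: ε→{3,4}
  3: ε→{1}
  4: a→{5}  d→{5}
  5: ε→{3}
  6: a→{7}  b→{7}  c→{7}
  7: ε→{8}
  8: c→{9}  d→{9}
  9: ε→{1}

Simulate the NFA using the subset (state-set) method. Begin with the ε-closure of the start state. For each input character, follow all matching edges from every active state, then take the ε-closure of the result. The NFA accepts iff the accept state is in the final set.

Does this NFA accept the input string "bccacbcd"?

initial (ε-close {0}): {0,1,2,3,4,6}
'b' @ 1: {7,8}
'c' @ 2: {1,9}  ✓accept
'c' @ 3: {}  — dead — no transitions
rest 'acbcd' ignored (set empty)
final: {}; accept 1 not in set

Answer: REJECT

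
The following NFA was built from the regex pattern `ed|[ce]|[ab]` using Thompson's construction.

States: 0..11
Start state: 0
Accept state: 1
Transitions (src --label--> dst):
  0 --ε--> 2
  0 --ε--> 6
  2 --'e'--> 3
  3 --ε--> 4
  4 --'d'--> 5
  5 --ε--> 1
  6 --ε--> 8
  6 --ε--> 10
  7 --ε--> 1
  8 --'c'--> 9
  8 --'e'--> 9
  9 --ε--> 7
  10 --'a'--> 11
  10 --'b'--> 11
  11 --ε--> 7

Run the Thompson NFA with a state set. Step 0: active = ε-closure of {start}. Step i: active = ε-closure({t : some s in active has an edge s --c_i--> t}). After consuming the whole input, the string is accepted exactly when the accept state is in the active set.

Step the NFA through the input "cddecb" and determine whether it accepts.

S₀ = ε-closure({0}) = {0,2,6,8,10}
'c' @ 1: {1,7,9}  [accepting]
'd' @ 2: {}  — state set empty
rest 'decb' ignored (set empty)
final: {}; accept 1 not in set

Answer: REJECT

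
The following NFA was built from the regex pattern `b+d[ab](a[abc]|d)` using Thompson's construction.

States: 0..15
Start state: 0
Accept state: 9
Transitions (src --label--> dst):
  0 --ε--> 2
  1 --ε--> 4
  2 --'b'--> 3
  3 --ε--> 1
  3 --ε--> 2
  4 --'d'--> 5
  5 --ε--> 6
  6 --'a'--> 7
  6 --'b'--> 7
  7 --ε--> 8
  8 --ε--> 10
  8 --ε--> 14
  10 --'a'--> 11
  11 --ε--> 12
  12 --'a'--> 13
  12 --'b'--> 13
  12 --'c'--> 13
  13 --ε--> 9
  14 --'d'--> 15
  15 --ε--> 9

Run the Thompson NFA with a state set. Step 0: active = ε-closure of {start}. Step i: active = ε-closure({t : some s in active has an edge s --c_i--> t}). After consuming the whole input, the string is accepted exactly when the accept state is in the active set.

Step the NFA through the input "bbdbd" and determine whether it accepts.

Answer: ACCEPT

Trace:
S₀ = ε-closure({0}) = {0,2}
'b' @ 1: {1,2,3,4}
'b' @ 2: {1,2,3,4}
'd' @ 3: {5,6}
'b' @ 4: {7,8,10,14}
'd' @ 5: {9,15}  [accepting]
final: {9,15}; accept 9 in set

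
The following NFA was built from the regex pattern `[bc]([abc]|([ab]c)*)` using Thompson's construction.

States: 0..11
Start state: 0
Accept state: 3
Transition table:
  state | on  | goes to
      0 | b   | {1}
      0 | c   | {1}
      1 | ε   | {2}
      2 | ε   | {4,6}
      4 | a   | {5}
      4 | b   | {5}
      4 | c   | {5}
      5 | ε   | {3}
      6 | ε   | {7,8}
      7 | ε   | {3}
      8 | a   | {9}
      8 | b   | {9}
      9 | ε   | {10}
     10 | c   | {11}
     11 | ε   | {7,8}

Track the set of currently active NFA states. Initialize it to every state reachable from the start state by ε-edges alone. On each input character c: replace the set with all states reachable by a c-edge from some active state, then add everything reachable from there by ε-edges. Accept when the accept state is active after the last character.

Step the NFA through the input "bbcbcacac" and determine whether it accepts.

Answer: ACCEPT

Steps:
start: ε-closure({0}) = {0}
'b' @ 1: {1,2,3,4,6,7,8}  [accepting]
'b' @ 2: {3,5,9,10}  [accepting]
'c' @ 3: {3,7,8,11}  [accepting]
'b' @ 4: {9,10}
'c' @ 5: {3,7,8,11}  [accepting]
'a' @ 6: {9,10}
'c' @ 7: {3,7,8,11}  [accepting]
'a' @ 8: {9,10}
'c' @ 9: {3,7,8,11}  [accepting]
after full input: {3,7,8,11}  (accept=3 in)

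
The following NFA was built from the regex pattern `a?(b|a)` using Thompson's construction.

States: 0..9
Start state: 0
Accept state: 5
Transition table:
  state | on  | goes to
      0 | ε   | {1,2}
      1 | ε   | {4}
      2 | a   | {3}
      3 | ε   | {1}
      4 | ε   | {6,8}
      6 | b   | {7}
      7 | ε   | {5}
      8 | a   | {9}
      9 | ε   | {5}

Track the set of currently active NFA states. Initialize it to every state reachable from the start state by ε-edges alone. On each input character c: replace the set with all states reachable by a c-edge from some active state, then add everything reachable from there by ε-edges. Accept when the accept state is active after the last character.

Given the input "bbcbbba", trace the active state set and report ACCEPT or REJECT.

Answer: REJECT

Trace:
initial (ε-close {0}): {0,1,2,4,6,8}
'b' @ 1: {5,7}  ✓accept
'b' @ 2: {}  — dead — no transitions
rest 'cbbba' ignored (set empty)
after full input: {}  (accept=5 not in)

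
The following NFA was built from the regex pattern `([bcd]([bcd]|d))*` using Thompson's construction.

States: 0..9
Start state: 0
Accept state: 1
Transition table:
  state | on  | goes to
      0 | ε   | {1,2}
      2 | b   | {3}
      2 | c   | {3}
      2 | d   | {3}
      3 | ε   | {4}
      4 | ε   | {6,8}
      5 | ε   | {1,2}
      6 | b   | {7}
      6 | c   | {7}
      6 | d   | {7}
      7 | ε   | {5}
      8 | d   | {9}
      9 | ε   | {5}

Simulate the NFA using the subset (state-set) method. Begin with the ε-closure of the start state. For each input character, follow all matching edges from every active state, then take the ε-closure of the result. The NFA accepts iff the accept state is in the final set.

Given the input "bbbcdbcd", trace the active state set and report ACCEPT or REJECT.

Answer: ACCEPT

Derivation:
start: ε-closure({0}) = {0,1,2}
'b' @ 1: {3,4,6,8}
'b' @ 2: {1,2,5,7}  (accept∈set)
'b' @ 3: {3,4,6,8}
'c' @ 4: {1,2,5,7}  (accept∈set)
'd' @ 5: {3,4,6,8}
'b' @ 6: {1,2,5,7}  (accept∈set)
'c' @ 7: {3,4,6,8}
'd' @ 8: {1,2,5,7,9}  (accept∈set)
final: {1,2,5,7,9}; accept 1 in set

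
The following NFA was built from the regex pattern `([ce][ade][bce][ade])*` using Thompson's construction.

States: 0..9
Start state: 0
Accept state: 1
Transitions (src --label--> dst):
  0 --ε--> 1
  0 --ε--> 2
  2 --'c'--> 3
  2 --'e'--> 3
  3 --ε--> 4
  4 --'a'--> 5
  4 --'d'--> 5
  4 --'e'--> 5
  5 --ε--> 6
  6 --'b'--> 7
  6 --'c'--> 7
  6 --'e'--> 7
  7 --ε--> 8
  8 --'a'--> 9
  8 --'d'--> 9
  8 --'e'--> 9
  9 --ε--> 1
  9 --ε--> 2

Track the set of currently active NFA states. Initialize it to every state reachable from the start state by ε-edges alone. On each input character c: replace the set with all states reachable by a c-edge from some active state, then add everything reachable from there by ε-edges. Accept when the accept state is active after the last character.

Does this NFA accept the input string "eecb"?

initial (ε-close {0}): {0,1,2}
'e' @ 1: {3,4}
'e' @ 2: {5,6}
'c' @ 3: {7,8}
'b' @ 4: {}  — no active states
final: {}; accept 1 not in set

Answer: REJECT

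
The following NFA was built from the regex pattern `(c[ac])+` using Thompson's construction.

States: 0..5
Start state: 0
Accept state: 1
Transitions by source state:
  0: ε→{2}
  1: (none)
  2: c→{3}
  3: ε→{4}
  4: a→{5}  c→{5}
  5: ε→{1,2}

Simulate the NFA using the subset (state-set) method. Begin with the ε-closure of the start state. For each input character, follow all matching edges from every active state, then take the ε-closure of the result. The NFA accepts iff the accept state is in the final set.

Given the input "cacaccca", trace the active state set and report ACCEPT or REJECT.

S₀ = ε-closure({0}) = {0,2}
'c' @ 1: {3,4}
'a' @ 2: {1,2,5}  [accepting]
'c' @ 3: {3,4}
'a' @ 4: {1,2,5}  [accepting]
'c' @ 5: {3,4}
'c' @ 6: {1,2,5}  [accepting]
'c' @ 7: {3,4}
'a' @ 8: {1,2,5}  [accepting]
final: {1,2,5}; accept 1 in set

Answer: ACCEPT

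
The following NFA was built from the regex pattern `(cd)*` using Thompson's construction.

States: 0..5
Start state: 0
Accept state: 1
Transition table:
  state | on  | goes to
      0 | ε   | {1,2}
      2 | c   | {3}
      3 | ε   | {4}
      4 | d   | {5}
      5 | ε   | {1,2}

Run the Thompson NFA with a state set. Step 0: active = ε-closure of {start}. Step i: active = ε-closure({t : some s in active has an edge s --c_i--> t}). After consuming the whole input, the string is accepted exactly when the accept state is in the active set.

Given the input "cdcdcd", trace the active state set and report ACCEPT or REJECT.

Answer: ACCEPT

Trace:
S₀ = ε-closure({0}) = {0,1,2}
'c' @ 1: {3,4}
'd' @ 2: {1,2,5}  [accepting]
'c' @ 3: {3,4}
'd' @ 4: {1,2,5}  [accepting]
'c' @ 5: {3,4}
'd' @ 6: {1,2,5}  [accepting]
after full input: {1,2,5}  (accept=1 in)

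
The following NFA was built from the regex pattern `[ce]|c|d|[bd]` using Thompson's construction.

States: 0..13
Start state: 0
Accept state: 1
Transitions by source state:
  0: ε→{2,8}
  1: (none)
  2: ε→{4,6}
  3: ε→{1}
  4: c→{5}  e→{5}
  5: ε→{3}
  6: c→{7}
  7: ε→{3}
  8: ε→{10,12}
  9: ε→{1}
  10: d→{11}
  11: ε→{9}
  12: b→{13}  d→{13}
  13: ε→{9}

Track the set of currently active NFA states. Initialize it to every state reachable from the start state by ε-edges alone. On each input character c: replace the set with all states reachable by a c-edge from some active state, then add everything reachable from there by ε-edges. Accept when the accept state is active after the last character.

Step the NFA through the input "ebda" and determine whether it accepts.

Answer: REJECT

Steps:
S₀ = ε-closure({0}) = {0,2,4,6,8,10,12}
'e' @ 1: {1,3,5}  (accept∈set)
'b' @ 2: {}  — state set empty
rest 'da' ignored (set empty)
after full input: {}  (accept=1 not in)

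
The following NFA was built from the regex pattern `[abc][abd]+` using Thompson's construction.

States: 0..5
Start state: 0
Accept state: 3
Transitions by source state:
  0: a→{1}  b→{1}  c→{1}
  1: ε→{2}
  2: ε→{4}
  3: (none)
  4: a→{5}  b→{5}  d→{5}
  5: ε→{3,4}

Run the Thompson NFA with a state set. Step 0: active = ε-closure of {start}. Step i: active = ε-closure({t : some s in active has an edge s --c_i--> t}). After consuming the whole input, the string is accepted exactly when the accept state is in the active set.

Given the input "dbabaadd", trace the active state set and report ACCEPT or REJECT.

initial (ε-close {0}): {0}
'd' @ 1: {}  — state set empty
rest 'babaadd' ignored (set empty)
after full input: {}  (accept=3 not in)

Answer: REJECT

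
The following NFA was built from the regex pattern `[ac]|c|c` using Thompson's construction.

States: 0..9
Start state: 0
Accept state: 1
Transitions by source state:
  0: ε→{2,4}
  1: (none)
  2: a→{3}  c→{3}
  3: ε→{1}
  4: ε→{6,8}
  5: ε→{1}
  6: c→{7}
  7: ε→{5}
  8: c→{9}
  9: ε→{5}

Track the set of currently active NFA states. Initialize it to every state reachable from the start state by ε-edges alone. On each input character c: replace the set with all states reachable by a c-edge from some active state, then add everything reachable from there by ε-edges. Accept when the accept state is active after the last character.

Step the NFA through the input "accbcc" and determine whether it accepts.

initial (ε-close {0}): {0,2,4,6,8}
'a' @ 1: {1,3}  [accepting]
'c' @ 2: {}  — state set empty
rest 'cbcc' ignored (set empty)
final: {}; accept 1 not in set

Answer: REJECT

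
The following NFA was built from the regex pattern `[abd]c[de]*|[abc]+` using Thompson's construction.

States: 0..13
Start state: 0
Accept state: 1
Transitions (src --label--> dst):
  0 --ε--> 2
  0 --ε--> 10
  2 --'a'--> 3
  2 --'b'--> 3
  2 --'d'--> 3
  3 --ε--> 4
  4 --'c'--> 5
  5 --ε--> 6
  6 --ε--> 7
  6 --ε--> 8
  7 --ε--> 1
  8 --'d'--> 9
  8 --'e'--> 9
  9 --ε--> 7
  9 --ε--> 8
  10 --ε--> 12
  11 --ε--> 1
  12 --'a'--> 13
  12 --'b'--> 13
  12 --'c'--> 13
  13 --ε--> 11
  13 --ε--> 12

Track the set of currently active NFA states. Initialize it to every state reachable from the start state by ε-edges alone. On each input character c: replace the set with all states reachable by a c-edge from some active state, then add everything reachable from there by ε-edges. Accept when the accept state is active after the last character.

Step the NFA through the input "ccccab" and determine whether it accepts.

Answer: ACCEPT

Trace:
initial (ε-close {0}): {0,2,10,12}
'c' @ 1: {1,11,12,13}  [accepting]
'c' @ 2: {1,11,12,13}  [accepting]
'c' @ 3: {1,11,12,13}  [accepting]
'c' @ 4: {1,11,12,13}  [accepting]
'a' @ 5: {1,11,12,13}  [accepting]
'b' @ 6: {1,11,12,13}  [accepting]
final: {1,11,12,13}; accept 1 in set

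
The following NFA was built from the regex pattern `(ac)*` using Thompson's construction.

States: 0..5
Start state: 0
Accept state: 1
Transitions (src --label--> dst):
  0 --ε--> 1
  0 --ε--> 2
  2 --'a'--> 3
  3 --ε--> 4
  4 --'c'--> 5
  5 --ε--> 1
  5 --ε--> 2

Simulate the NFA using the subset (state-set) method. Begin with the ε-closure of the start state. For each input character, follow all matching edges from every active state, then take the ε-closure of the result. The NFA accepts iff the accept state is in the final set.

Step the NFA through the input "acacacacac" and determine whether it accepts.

start: ε-closure({0}) = {0,1,2}
'a' @ 1: {3,4}
'c' @ 2: {1,2,5}  [accepting]
'a' @ 3: {3,4}
'c' @ 4: {1,2,5}  [accepting]
'a' @ 5: {3,4}
'c' @ 6: {1,2,5}  [accepting]
'a' @ 7: {3,4}
'c' @ 8: {1,2,5}  [accepting]
'a' @ 9: {3,4}
'c' @ 10: {1,2,5}  [accepting]
end set {1,2,5} — state 1 in

Answer: ACCEPT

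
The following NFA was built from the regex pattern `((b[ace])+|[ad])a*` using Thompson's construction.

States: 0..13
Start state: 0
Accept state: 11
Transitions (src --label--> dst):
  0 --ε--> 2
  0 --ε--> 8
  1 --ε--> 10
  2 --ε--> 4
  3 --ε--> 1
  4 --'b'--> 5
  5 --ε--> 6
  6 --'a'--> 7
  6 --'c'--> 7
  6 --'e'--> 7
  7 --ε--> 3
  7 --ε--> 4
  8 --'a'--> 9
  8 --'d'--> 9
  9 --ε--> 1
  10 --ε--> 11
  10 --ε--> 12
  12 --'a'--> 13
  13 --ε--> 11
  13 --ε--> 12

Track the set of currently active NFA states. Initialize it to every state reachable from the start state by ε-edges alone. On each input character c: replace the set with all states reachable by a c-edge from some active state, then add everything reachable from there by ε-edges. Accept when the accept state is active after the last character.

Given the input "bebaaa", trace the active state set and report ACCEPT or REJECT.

S₀ = ε-closure({0}) = {0,2,4,8}
'b' @ 1: {5,6}
'e' @ 2: {1,3,4,7,10,11,12}  ✓accept
'b' @ 3: {5,6}
'a' @ 4: {1,3,4,7,10,11,12}  ✓accept
'a' @ 5: {11,12,13}  ✓accept
'a' @ 6: {11,12,13}  ✓accept
final: {11,12,13}; accept 11 in set

Answer: ACCEPT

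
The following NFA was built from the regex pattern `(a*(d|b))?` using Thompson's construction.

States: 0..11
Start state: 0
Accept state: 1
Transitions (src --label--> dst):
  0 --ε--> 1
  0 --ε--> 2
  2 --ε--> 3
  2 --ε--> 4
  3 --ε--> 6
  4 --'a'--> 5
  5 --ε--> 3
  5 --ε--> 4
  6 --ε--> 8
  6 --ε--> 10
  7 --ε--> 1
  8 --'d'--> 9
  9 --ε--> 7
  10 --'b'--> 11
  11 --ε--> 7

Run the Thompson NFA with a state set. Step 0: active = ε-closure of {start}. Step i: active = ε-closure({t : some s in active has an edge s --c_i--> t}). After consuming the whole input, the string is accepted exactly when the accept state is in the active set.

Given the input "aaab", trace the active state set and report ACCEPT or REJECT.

Answer: ACCEPT

Derivation:
initial (ε-close {0}): {0,1,2,3,4,6,8,10}
'a' @ 1: {3,4,5,6,8,10}
'a' @ 2: {3,4,5,6,8,10}
'a' @ 3: {3,4,5,6,8,10}
'b' @ 4: {1,7,11}  ✓accept
end set {1,7,11} — state 1 in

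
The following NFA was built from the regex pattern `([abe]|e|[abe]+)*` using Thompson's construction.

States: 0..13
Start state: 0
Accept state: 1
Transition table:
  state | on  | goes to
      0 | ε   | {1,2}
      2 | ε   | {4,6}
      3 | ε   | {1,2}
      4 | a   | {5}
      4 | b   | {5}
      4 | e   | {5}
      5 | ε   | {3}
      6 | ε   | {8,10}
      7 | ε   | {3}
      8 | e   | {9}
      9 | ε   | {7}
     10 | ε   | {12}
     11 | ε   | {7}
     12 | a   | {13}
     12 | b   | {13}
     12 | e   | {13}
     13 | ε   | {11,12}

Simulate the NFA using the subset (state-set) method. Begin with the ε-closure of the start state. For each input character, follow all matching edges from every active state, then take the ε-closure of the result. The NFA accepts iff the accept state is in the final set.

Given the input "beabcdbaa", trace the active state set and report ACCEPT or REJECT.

S₀ = ε-closure({0}) = {0,1,2,4,6,8,10,12}
'b' @ 1: {1,2,3,4,5,6,7,8,10,11,12,13}  (accept∈set)
'e' @ 2: {1,2,3,4,5,6,7,8,9,10,11,12,13}  (accept∈set)
'a' @ 3: {1,2,3,4,5,6,7,8,10,11,12,13}  (accept∈set)
'b' @ 4: {1,2,3,4,5,6,7,8,10,11,12,13}  (accept∈set)
'c' @ 5: {}  — dead — no transitions
rest 'dbaa' ignored (set empty)
after full input: {}  (accept=1 not in)

Answer: REJECT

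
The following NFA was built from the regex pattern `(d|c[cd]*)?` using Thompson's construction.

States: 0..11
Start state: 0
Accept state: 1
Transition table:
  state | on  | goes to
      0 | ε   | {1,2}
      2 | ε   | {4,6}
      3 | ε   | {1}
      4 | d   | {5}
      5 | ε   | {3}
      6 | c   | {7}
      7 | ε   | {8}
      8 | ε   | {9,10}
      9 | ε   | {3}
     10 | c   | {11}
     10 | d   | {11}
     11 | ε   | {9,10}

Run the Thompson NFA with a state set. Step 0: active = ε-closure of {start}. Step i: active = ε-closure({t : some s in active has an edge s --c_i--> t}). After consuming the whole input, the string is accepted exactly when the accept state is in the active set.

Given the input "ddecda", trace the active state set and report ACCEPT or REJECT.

Answer: REJECT

Trace:
S₀ = ε-closure({0}) = {0,1,2,4,6}
'd' @ 1: {1,3,5}  (accept∈set)
'd' @ 2: {}  — state set empty
rest 'ecda' ignored (set empty)
final: {}; accept 1 not in set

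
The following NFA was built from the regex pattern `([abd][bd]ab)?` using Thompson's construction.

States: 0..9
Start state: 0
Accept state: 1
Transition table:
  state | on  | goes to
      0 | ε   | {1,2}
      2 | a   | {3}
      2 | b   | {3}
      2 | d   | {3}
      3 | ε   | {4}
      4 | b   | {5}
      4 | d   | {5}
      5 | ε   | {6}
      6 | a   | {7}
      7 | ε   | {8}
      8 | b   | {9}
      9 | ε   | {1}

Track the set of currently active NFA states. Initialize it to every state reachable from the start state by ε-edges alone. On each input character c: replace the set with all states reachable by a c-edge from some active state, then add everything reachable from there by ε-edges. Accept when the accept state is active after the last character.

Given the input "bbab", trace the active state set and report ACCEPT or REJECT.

start: ε-closure({0}) = {0,1,2}
'b' @ 1: {3,4}
'b' @ 2: {5,6}
'a' @ 3: {7,8}
'b' @ 4: {1,9}  [accepting]
end set {1,9} — state 1 in

Answer: ACCEPT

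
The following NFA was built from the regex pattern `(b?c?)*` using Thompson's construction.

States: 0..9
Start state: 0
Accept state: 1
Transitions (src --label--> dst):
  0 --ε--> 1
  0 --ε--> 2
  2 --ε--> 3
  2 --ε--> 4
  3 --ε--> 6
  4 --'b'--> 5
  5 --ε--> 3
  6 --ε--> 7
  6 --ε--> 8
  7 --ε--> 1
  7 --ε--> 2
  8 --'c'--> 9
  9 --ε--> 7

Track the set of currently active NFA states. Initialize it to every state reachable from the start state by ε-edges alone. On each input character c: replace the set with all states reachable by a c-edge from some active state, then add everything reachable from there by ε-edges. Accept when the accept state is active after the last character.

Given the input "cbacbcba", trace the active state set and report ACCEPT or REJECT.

S₀ = ε-closure({0}) = {0,1,2,3,4,6,7,8}
'c' @ 1: {1,2,3,4,6,7,8,9}  ✓accept
'b' @ 2: {1,2,3,4,5,6,7,8}  ✓accept
'a' @ 3: {}  — no active states
rest 'cbcba' ignored (set empty)
final: {}; accept 1 not in set

Answer: REJECT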